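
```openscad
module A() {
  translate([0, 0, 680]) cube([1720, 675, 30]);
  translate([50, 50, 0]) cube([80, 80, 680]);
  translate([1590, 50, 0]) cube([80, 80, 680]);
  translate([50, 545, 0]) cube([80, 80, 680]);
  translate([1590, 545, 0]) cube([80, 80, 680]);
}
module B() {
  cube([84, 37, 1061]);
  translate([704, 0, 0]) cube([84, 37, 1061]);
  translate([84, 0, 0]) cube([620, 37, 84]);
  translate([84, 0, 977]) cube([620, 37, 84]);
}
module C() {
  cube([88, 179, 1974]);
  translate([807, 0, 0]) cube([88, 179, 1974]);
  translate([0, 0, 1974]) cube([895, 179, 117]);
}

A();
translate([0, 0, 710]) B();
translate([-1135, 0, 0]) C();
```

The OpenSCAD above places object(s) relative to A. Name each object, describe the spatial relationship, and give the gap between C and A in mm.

The door frame's nearest face is 240 mm from the table's −x face.

A is a table. B is a picture frame. C is a door frame. The picture frame is on top of the table. The door frame is on the floor beside the table on its −x side. The gap between the door frame and the table is 240 mm.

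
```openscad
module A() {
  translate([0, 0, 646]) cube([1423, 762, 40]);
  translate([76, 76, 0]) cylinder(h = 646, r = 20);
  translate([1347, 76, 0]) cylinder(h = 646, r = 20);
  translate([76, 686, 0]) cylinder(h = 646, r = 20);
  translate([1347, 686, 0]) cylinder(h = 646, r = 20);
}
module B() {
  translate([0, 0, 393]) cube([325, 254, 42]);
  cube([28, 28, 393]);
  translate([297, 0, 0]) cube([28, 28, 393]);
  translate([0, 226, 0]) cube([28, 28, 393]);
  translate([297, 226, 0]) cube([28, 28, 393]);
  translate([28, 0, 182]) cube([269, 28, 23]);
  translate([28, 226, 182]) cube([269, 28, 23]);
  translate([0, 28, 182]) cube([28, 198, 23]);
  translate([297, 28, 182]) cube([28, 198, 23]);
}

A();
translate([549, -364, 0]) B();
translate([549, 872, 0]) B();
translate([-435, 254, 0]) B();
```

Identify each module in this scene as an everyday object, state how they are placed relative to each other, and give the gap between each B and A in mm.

A is a table. B is a stool. Three stools sit around the table at the −y, +y, −x sides. The gap between each stool and the table is 110 mm.

Each stool's nearest face is 110 mm from the table's bounding box.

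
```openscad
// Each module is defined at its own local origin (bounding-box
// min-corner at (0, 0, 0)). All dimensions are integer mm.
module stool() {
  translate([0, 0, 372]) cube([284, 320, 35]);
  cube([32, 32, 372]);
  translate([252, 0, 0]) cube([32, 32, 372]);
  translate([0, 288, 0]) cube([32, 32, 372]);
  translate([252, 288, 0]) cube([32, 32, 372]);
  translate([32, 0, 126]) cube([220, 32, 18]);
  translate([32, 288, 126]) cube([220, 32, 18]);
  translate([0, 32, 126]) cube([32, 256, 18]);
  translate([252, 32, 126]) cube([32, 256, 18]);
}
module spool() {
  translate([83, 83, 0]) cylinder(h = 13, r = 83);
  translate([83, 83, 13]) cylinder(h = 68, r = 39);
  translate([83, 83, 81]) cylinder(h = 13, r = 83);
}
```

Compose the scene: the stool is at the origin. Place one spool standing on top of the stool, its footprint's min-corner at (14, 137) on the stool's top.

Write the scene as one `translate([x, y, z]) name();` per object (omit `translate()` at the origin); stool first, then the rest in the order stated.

stool();
translate([14, 137, 407]) spool();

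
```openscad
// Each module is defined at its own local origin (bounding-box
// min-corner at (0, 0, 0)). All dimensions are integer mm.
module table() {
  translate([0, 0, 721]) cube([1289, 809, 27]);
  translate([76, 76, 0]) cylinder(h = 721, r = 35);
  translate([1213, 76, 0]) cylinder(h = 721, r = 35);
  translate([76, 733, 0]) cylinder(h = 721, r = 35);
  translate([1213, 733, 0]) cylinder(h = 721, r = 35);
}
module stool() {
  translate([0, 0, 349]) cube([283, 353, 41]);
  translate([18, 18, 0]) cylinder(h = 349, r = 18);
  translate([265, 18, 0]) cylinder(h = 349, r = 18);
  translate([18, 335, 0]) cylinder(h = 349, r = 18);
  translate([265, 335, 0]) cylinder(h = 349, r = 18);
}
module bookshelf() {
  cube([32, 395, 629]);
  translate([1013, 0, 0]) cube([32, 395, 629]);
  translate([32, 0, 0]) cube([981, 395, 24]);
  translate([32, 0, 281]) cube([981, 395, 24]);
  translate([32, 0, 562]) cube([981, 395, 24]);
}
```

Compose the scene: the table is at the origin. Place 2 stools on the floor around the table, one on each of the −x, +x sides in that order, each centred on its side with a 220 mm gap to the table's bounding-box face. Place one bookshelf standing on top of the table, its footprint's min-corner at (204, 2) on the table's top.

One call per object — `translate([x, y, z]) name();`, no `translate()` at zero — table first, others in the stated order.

table();
translate([-503, 228, 0]) stool();
translate([1509, 228, 0]) stool();
translate([204, 2, 748]) bookshelf();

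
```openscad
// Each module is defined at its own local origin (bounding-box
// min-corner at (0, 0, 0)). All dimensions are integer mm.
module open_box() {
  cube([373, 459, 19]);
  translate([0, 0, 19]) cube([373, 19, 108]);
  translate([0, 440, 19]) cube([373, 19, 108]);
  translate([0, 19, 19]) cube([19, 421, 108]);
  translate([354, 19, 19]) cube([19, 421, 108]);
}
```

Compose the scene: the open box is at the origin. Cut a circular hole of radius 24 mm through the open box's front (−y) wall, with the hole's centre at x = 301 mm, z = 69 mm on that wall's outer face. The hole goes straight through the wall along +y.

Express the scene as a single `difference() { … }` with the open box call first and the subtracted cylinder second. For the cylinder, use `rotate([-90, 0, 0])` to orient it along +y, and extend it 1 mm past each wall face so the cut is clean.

difference() {
  open_box();
  translate([301, -1, 69]) rotate([-90, 0, 0]) cylinder(h = 21, r = 24);
}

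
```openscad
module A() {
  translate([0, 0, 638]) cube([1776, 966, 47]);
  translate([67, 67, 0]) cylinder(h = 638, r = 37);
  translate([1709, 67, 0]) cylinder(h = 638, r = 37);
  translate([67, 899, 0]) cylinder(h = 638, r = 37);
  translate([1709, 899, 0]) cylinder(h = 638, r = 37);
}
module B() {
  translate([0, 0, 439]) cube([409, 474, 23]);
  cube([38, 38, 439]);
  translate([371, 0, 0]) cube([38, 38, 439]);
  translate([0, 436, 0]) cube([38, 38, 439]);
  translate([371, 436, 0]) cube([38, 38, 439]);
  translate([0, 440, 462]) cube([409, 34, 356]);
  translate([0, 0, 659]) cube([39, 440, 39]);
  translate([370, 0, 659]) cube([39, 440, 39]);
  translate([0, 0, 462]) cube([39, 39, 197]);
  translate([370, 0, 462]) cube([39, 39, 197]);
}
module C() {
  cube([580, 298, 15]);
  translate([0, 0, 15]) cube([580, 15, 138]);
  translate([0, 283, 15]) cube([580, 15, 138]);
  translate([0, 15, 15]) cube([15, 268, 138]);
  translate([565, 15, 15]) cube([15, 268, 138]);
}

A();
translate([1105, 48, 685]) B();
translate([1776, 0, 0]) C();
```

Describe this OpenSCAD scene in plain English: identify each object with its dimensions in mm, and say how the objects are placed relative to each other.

A is a rectangular dining table. The top is 1776×966×47 mm with its upper surface at z = 685 mm. It stands on four round legs of 74 mm diameter, each leg's bounding box inset 30 mm from the nearest pair of top edges, running from the floor to the underside of the top.

B is a chair. The seat is a 409×474×23 mm slab with its top at z = 462 mm, on four 38×38 mm corner legs (flush with the seat edges, standing on z = 0). A flat backrest 34 mm thick, 356 mm tall, spans the full seat width and rises from the seat top along its +y edge, rear face flush with the rear of the seat. Two armrests of 39×39 mm section run along each side from the seat's front edge to the front of the backrest, top faces 236 mm above the seat top and outer faces flush with the seat's x-edges; a 39×39 mm post under the front of each armrest stands on the seat at the front corner.

C is an open-topped rectangular box: outside dimensions 580×298×153 mm, with a uniform wall and base thickness of 15 mm. The base is a full 580×298 slab on the floor; four walls sit on top of the base. The front and back walls (the −y and +y sides) span the full width; the two side walls fit between them.

The chair is on top of the table. The open box is against the table's +x side, with their −y faces flush.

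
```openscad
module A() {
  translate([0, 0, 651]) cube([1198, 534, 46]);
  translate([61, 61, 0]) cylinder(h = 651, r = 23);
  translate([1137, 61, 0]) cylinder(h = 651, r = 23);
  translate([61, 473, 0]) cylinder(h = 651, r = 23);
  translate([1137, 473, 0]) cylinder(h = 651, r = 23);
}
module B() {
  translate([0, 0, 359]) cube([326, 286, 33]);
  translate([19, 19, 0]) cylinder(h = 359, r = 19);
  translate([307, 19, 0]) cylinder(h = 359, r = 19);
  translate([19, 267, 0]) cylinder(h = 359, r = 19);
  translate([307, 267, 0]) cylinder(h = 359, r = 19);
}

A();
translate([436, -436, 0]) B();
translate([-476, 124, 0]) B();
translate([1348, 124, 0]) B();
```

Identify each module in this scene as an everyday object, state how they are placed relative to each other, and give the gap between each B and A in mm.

Each stool's nearest face is 150 mm from the table's bounding box.

A is a table. B is a stool. Three stools sit around the table at the −y, −x, +x sides. The gap between each stool and the table is 150 mm.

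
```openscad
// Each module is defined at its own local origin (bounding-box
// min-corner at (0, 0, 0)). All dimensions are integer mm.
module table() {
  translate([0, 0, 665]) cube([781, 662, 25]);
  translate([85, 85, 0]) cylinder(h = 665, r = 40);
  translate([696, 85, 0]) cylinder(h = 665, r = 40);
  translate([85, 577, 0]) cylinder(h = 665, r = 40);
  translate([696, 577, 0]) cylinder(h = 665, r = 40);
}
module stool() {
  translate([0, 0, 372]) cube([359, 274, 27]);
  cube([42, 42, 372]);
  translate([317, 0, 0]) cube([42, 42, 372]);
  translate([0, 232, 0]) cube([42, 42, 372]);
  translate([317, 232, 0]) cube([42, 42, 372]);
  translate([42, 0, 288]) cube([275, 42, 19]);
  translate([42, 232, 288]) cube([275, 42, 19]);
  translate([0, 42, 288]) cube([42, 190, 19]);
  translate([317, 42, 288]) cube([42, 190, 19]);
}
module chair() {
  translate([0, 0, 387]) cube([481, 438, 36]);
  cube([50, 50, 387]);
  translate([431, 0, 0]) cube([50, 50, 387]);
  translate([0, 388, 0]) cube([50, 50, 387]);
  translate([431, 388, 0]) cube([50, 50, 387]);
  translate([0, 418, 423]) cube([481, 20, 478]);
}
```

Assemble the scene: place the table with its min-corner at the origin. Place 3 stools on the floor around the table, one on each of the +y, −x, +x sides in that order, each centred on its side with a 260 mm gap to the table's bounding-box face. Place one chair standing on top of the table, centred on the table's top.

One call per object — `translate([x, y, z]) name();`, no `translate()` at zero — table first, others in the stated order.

table();
translate([211, 922, 0]) stool();
translate([-619, 194, 0]) stool();
translate([1041, 194, 0]) stool();
translate([150, 112, 690]) chair();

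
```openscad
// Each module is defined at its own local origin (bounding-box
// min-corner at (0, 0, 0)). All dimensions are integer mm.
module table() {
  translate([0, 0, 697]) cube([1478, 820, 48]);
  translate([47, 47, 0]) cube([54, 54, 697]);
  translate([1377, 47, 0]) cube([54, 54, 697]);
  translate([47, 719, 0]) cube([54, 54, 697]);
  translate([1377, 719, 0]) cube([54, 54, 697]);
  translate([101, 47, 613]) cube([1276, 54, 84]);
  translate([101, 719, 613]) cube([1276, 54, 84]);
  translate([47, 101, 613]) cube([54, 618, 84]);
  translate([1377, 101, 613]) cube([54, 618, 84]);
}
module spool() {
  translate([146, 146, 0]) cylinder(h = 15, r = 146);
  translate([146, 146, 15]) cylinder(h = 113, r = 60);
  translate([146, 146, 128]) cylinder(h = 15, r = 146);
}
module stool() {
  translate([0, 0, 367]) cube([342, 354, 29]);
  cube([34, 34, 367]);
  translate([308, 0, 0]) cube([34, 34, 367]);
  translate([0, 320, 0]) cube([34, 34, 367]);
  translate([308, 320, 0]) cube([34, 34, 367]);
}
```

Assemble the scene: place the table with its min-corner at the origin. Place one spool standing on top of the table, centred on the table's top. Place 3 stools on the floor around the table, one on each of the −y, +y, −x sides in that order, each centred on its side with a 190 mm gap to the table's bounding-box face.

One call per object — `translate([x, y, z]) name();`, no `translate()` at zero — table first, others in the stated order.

table();
translate([593, 264, 745]) spool();
translate([568, -544, 0]) stool();
translate([568, 1010, 0]) stool();
translate([-532, 233, 0]) stool();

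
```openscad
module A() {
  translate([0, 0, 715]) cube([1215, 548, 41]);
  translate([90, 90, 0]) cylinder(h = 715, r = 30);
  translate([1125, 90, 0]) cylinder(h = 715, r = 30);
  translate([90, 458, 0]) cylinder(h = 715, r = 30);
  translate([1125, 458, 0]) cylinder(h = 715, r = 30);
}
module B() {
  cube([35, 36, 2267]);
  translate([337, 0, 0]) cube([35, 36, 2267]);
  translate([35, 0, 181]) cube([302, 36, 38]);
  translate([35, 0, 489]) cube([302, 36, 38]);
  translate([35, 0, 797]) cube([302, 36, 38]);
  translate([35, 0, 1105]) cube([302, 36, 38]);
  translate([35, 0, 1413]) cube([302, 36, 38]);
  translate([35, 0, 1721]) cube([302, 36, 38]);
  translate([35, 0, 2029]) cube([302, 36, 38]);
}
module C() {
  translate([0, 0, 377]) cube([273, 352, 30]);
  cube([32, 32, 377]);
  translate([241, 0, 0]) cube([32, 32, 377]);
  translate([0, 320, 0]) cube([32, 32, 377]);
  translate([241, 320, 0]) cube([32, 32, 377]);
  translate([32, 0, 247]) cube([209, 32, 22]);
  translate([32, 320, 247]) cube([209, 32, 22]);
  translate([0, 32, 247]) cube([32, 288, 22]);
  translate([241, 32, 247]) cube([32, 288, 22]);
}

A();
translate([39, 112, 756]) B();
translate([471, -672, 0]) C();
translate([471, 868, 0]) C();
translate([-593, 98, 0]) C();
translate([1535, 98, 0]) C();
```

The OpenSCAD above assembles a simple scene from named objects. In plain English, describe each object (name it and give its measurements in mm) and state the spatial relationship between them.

A is a table with a 1215×548 mm rectangular top, 41 mm thick, top surface at z = 756 mm, supported by four round legs of 60 mm diameter, each leg's bounding box inset 60 mm from the nearest pair of top edges, running from the floor.

B is a wooden ladder with two side rails of 35×36 mm section and 2267 mm height, set 372 mm apart overall. Between them run 7 rectangular rungs (36 mm deep, 38 mm thick), front faces flush with the rails' −y face. The bottom of the first rung is 181 mm above the floor and each subsequent rung is 308 mm higher than the one below.

C is a simple wooden stool: a rectangular seat 273 mm (x) by 352 mm (y), 30 mm thick, top face at z = 407 mm, on four square legs, each 32×32 mm in cross-section. The legs rest on z = 0, each flush with a corner of the seat. Four stretchers, 32 mm wide and 22 mm tall, connect adjacent legs with their undersides at z = 247 mm, each running between the inner faces of the legs it joins and aligned with the legs' outer faces on the other axis.

The ladder is on top of the table. Four stools sit around the table at the −y, +y, −x, +x sides.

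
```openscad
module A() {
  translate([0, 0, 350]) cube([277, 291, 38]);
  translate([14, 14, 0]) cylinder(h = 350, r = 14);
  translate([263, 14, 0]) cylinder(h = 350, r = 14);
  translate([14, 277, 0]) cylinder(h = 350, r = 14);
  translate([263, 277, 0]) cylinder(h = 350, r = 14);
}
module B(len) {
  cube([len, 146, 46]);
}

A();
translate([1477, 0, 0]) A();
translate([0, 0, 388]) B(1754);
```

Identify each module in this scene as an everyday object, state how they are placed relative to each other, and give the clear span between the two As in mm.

A is a stool. B is a beam. A beam spans the tops of two stools. The clear span between the two stools is 1200 mm.

Second stool starts at x = 1477; first ends at x = 277; clear span = 1477 − 277 = 1200 mm.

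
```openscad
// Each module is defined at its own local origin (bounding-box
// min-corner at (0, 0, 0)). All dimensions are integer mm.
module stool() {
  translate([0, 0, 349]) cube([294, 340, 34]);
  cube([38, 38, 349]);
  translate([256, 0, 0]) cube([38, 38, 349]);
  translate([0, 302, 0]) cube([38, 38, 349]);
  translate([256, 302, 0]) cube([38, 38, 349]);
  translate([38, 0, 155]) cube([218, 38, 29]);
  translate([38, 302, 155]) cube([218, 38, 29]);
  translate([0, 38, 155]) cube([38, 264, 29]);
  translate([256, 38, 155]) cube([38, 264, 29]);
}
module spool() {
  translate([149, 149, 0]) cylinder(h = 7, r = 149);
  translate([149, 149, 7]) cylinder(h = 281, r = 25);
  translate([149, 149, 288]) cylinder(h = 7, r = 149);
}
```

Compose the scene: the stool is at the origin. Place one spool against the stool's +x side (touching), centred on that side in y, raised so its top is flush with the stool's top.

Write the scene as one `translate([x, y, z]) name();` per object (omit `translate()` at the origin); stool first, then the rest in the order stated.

stool();
translate([294, 21, 88]) spool();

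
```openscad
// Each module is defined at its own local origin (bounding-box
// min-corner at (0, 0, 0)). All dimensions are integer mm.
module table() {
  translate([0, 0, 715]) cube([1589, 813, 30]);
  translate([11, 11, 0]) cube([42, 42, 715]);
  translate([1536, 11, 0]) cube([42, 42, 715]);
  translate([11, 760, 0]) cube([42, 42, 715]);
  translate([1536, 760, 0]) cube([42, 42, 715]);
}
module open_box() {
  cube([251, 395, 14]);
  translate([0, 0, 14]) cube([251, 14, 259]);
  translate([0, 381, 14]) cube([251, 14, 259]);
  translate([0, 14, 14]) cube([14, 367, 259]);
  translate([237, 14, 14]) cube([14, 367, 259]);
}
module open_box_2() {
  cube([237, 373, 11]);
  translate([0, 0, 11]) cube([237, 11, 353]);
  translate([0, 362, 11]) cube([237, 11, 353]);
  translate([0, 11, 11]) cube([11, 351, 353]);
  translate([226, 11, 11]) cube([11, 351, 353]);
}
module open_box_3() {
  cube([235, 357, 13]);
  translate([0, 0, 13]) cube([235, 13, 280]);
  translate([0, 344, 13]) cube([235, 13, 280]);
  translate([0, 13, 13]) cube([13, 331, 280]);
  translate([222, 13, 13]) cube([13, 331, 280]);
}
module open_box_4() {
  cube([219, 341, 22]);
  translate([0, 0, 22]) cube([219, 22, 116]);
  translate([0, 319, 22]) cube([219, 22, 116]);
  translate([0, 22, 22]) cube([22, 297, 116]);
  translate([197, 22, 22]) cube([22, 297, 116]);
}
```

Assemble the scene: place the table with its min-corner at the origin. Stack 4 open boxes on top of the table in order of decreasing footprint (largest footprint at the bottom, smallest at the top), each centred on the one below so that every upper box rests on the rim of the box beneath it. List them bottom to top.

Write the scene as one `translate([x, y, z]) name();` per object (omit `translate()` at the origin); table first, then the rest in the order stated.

table();
translate([669, 209, 745]) open_box();
translate([676, 220, 1018]) open_box_2();
translate([677, 228, 1382]) open_box_3();
translate([685, 236, 1675]) open_box_4();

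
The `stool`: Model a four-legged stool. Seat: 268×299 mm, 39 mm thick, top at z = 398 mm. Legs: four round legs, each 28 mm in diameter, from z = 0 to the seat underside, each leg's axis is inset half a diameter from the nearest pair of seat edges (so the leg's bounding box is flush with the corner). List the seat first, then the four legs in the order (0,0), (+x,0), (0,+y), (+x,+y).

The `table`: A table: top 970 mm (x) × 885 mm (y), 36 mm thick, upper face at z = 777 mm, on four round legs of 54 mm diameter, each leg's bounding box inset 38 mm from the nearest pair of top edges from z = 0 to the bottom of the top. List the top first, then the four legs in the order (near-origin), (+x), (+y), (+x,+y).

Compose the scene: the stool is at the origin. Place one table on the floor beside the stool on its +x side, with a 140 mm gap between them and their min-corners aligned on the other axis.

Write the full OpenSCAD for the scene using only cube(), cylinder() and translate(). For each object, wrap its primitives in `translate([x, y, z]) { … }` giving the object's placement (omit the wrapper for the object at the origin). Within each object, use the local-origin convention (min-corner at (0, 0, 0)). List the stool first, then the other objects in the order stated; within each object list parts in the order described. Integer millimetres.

translate([0, 0, 359]) cube([268, 299, 39]);
translate([14, 14, 0]) cylinder(h = 359, r = 14);
translate([254, 14, 0]) cylinder(h = 359, r = 14);
translate([14, 285, 0]) cylinder(h = 359, r = 14);
translate([254, 285, 0]) cylinder(h = 359, r = 14);
translate([408, 0, 0]) {
  translate([0, 0, 741]) cube([970, 885, 36]);
  translate([65, 65, 0]) cylinder(h = 741, r = 27);
  translate([905, 65, 0]) cylinder(h = 741, r = 27);
  translate([65, 820, 0]) cylinder(h = 741, r = 27);
  translate([905, 820, 0]) cylinder(h = 741, r = 27);
}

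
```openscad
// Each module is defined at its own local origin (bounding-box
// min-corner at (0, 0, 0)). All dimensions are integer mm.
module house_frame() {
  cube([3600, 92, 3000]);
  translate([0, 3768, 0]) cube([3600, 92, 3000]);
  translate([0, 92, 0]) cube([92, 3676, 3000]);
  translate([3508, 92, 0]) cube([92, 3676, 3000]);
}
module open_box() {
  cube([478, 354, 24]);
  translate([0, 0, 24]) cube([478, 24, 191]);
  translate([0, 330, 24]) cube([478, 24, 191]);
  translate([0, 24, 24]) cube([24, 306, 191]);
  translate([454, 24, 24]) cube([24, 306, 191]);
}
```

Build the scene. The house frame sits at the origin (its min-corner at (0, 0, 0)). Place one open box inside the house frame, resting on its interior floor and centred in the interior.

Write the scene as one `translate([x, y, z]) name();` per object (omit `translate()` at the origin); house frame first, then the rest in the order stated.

house_frame();
translate([1561, 1753, 0]) open_box();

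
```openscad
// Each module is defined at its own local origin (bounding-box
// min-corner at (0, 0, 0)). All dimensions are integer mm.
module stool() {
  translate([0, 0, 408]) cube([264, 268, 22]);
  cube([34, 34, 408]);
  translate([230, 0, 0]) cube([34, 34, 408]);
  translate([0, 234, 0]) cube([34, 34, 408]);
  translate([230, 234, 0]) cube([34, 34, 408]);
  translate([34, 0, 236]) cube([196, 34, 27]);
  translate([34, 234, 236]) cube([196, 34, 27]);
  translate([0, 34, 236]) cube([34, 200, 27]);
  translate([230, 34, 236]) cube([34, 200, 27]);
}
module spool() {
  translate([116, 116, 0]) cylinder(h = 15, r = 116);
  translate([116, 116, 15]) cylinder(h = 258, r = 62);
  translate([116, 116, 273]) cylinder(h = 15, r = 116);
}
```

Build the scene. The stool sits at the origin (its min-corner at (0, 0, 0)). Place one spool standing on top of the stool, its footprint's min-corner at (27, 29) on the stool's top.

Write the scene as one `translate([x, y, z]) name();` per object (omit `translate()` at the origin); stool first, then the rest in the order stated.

stool();
translate([27, 29, 430]) spool();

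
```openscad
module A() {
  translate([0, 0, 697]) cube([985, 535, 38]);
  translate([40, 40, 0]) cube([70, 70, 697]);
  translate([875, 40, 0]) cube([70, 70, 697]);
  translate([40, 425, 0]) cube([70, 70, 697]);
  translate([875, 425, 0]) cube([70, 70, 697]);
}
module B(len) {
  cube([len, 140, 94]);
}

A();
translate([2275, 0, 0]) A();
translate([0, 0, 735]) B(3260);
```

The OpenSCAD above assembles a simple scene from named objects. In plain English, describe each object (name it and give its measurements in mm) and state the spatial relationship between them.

A is a table: top 985 mm (x) × 535 mm (y), 38 mm thick, upper face at z = 735 mm, on four 70×70 mm square legs, each inset 40 mm from the nearest pair of top edges, running from z = 0 to the bottom of the top.

B is a rectangular beam 3260 mm long (x), 140 mm deep (y), 94 mm thick (z).

The beam spans the tops of two tables placed 1290 mm apart, resting at z = 735 mm.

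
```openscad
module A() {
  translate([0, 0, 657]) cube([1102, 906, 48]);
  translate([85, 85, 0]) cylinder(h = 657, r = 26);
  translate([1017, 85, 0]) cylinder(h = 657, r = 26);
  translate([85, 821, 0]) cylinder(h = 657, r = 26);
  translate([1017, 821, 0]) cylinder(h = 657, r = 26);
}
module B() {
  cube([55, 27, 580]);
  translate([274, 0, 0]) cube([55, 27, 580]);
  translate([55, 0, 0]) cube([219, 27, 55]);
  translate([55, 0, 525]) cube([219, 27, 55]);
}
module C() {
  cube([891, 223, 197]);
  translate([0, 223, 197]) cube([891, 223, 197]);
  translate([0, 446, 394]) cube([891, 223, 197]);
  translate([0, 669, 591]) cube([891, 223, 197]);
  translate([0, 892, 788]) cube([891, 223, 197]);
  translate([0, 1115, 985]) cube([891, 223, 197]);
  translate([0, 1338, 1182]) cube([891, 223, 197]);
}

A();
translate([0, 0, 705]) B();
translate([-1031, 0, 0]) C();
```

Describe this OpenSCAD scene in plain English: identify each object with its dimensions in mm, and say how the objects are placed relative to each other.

A is a table: top 1102 mm (x) × 906 mm (y), 48 mm thick, upper face at z = 705 mm, on four round legs of 52 mm diameter, each leg's bounding box inset 59 mm from the nearest pair of top edges, running from z = 0 to the bottom of the top.

B is a rectangular picture frame lying in the x–z plane (depth along y). The opening is 219 mm wide (x) by 470 mm tall (z), surrounded by a border 55 mm wide on all four sides. The frame is 27 mm deep and is made of two full-height vertical stiles with two horizontal rails fitted between them.

C is a run of 7 identical solid stair steps. Each tread is 891×223 mm and each step block is 197 mm high. Step 1 rests on the floor; step k is offset from step 1 by (k−1)×223 mm in y and (k−1)×197 mm in z.

The picture frame is on top of the table. The staircase is on the floor beside the table on its −x side.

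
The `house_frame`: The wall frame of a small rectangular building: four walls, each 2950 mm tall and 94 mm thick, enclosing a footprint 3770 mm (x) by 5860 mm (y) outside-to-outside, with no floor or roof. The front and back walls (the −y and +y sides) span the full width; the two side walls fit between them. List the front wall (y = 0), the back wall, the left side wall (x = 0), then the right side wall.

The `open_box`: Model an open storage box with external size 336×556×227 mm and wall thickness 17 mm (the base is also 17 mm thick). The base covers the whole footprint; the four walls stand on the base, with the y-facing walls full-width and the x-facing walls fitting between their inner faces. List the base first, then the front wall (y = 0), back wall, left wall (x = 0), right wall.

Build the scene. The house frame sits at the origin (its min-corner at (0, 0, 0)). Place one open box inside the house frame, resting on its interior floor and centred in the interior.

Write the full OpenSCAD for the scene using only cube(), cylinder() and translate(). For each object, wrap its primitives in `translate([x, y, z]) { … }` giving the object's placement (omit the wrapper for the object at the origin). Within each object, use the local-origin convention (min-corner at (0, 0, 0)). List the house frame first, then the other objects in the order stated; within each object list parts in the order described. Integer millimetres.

cube([3770, 94, 2950]);
translate([0, 5766, 0]) cube([3770, 94, 2950]);
translate([0, 94, 0]) cube([94, 5672, 2950]);
translate([3676, 94, 0]) cube([94, 5672, 2950]);
translate([1717, 2652, 0]) {
  cube([336, 556, 17]);
  translate([0, 0, 17]) cube([336, 17, 210]);
  translate([0, 539, 17]) cube([336, 17, 210]);
  translate([0, 17, 17]) cube([17, 522, 210]);
  translate([319, 17, 17]) cube([17, 522, 210]);
}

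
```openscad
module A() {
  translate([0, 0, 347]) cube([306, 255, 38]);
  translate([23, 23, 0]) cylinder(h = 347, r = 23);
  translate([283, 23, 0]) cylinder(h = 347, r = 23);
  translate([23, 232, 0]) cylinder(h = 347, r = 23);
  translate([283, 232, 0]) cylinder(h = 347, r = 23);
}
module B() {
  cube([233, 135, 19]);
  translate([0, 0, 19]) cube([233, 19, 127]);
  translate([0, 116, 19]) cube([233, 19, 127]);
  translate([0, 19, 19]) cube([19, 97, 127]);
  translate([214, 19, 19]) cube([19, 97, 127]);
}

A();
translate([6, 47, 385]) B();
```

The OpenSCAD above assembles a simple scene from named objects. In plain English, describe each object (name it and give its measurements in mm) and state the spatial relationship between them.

A is a four-legged stool. The seat is a 306×255×38 mm slab whose top surface is at z = 385 mm; four round legs, each 46 mm in diameter, run from the floor (z = 0) to the underside of the seat, each leg's axis is inset half a diameter from the nearest pair of seat edges (so the leg's bounding box is flush with the corner).

B is an open-topped rectangular box: outside dimensions 233×135×146 mm, with a uniform wall and base thickness of 19 mm. The base is a full 233×135 slab on the floor; four walls sit on top of the base. The front and back walls (the −y and +y sides) span the full width; the two side walls fit between them.

The open box is on top of the stool.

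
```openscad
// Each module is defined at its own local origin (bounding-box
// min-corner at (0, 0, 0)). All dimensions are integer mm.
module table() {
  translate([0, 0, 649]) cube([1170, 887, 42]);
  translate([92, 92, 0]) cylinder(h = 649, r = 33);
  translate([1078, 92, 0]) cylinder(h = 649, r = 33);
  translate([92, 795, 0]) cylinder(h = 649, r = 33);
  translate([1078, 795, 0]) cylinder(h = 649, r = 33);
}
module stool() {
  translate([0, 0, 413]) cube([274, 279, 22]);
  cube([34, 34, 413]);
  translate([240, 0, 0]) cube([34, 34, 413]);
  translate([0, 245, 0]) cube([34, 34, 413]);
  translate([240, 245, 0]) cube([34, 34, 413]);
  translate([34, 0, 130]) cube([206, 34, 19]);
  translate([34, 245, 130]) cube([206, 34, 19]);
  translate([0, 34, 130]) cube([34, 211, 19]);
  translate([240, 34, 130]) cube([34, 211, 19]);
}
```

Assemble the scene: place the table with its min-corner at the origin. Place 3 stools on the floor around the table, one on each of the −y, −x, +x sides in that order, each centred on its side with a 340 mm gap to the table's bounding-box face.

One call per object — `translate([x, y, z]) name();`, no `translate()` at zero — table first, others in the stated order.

table();
translate([448, -619, 0]) stool();
translate([-614, 304, 0]) stool();
translate([1510, 304, 0]) stool();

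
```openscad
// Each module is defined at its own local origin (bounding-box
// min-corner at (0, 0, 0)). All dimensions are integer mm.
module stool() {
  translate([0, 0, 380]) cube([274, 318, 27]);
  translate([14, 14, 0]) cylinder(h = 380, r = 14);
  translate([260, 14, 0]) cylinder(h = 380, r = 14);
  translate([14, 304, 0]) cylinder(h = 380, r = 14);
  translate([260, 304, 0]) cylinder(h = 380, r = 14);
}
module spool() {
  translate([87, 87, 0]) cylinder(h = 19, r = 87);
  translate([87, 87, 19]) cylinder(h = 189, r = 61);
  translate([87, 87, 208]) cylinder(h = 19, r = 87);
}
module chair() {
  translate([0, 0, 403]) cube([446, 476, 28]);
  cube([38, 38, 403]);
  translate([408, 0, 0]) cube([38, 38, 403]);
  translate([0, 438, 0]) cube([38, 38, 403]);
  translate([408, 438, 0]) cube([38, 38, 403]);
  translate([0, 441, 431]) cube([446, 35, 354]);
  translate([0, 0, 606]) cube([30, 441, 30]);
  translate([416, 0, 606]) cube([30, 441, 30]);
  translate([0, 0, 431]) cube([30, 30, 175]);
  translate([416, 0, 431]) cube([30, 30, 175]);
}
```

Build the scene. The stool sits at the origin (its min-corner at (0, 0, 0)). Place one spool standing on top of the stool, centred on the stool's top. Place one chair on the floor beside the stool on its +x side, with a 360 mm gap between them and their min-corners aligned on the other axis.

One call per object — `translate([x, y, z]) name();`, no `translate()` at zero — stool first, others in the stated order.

stool();
translate([50, 72, 407]) spool();
translate([634, 0, 0]) chair();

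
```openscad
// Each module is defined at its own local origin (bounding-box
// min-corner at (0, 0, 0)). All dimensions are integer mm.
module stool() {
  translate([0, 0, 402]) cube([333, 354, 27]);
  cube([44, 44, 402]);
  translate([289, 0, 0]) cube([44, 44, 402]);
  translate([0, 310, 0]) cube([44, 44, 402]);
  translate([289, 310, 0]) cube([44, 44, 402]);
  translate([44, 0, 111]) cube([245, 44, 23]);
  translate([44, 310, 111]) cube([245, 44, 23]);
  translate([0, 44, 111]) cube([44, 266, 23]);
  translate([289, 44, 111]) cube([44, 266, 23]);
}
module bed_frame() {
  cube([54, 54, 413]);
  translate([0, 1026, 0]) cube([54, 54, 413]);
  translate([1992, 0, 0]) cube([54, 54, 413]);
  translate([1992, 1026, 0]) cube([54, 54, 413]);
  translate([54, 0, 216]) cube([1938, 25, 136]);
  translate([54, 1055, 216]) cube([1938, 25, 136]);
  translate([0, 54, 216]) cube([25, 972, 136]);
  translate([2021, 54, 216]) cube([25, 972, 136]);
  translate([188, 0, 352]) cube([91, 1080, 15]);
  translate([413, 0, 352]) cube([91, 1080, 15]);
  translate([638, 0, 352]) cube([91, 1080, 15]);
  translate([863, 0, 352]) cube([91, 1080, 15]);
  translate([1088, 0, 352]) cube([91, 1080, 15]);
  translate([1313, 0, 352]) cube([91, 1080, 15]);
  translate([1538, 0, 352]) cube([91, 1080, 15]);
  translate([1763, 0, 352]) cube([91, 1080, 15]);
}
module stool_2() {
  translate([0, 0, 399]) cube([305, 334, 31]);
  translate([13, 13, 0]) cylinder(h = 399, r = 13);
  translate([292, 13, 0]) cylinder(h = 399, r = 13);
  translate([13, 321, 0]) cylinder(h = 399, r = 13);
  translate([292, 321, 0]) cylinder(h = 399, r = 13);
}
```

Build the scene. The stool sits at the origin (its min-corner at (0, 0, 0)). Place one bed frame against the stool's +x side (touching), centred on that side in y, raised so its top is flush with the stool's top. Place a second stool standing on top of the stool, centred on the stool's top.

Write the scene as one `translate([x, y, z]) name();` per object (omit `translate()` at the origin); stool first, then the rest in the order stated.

stool();
translate([333, -363, 16]) bed_frame();
translate([14, 10, 429]) stool_2();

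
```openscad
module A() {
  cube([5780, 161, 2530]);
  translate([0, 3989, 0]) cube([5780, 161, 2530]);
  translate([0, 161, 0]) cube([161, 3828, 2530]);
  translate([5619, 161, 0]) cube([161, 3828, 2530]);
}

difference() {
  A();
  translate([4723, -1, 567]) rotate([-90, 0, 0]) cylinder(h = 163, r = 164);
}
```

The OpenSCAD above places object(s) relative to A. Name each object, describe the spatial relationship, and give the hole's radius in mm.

A is a house frame. The house frame has a circular hole through its front wall. The hole's radius is 164 mm.

The subtracted cylinder has r = 164 mm.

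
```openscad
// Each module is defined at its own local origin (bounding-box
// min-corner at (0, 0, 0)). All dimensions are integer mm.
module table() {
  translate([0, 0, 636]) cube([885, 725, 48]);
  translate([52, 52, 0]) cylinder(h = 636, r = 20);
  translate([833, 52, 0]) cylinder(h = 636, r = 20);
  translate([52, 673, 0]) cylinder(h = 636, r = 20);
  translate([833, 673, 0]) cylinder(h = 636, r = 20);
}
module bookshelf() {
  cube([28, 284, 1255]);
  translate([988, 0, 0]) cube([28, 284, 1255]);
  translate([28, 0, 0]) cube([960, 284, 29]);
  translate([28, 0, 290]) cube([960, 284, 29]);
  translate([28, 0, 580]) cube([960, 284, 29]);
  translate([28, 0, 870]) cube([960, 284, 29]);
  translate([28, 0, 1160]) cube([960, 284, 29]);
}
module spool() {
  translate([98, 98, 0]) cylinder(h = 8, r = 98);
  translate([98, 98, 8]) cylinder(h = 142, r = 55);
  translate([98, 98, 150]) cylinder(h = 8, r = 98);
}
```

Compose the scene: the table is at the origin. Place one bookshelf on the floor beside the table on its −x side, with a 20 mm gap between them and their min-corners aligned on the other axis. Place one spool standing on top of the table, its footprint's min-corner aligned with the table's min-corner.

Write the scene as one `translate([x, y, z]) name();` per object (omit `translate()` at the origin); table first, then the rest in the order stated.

table();
translate([-1036, 0, 0]) bookshelf();
translate([0, 0, 684]) spool();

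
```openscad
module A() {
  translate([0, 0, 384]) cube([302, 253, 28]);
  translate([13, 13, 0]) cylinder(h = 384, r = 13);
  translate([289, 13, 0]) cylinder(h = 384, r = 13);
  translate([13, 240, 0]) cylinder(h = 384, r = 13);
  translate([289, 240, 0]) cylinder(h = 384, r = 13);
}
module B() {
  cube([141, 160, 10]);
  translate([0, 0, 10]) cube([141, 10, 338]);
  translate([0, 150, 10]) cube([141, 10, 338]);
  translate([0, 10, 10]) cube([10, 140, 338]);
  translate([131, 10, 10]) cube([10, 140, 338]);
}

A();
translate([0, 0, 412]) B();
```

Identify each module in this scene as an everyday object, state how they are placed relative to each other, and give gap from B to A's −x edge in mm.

The open box's min-x is at 0; the stool's min-x is 0; gap = 0 mm.

A is a stool. B is an open box. The open box is on top of the stool. The gap from the open box to the stool's −x edge is 0 mm.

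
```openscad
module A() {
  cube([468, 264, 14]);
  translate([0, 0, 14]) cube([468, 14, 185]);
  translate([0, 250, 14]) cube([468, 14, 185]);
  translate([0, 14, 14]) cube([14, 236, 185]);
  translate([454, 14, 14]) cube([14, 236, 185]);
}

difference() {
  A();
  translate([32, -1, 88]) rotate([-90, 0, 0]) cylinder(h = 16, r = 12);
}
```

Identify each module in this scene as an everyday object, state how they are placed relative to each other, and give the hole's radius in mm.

The subtracted cylinder has r = 12 mm.

A is an open box. The open box has a circular hole through its front wall. The hole's radius is 12 mm.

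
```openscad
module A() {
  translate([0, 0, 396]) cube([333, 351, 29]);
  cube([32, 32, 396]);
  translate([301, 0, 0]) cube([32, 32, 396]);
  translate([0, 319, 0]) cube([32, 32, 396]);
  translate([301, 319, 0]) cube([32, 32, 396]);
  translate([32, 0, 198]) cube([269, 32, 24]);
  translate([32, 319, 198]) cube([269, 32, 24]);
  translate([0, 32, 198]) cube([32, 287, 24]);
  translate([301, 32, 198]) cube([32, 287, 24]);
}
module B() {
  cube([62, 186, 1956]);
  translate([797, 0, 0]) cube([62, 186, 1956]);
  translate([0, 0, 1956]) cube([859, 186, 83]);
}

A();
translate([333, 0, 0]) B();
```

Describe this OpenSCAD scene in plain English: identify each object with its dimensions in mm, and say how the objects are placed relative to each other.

A is a four-legged stool. The seat is a 333×351×29 mm slab whose top surface is at z = 425 mm; four square legs, each 32×32 mm in cross-section, run from the floor (z = 0) to the underside of the seat, each flush with a corner of the seat. Four stretchers, 32 mm wide and 24 mm tall, connect adjacent legs with their undersides at z = 198 mm, each running between the inner faces of the legs it joins and aligned with the legs' outer faces on the other axis.

B is a rectangular door frame: two vertical jambs of 62×186 mm section, 1956 mm tall, with a clear opening 735 mm wide between their inner faces. A header 83 mm tall and 186 mm deep lies on top of the jambs and spans the full outside width.

The door frame is against the stool's +x side, with their −y faces flush.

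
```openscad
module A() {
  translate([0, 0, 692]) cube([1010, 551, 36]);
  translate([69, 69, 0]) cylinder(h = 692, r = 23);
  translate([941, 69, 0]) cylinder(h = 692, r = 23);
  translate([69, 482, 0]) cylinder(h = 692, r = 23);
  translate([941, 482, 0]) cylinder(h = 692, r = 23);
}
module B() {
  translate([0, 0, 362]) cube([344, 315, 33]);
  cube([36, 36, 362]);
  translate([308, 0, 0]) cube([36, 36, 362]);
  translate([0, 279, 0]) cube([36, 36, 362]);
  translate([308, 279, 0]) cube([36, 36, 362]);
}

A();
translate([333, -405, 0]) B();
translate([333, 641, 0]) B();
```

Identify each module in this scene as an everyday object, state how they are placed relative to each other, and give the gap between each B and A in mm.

A is a table. B is a stool. Two stools sit around the table at the −y, +y sides. The gap between each stool and the table is 90 mm.

Each stool's nearest face is 90 mm from the table's bounding box.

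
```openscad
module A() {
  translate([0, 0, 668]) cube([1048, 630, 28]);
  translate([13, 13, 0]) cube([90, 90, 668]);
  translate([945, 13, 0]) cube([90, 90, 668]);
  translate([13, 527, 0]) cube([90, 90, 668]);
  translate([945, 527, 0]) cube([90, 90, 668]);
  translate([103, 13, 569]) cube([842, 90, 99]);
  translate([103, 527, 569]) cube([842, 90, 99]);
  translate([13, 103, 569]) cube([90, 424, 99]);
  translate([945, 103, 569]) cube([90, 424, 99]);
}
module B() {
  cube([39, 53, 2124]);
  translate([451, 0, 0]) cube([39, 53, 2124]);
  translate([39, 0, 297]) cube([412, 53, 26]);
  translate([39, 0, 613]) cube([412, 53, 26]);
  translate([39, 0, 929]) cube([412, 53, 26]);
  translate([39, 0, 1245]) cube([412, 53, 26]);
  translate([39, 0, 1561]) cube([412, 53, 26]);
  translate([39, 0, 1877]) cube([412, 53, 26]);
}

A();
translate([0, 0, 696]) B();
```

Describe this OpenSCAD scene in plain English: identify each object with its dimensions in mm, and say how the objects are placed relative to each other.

A is a rectangular dining table. The top is 1048×630×28 mm with its upper surface at z = 696 mm. It stands on four 90×90 mm square legs, each inset 13 mm from the nearest pair of top edges, running from the floor to the underside of the top. Four apron rails, 90 mm thick and 99 mm tall, run between adjacent legs with their top edges flush with the underside of the top and their outer faces flush with the legs' outer faces.

B is a wooden ladder with two side rails of 39×53 mm section and 2124 mm height, set 490 mm apart overall. Between them run 6 rectangular rungs (53 mm deep, 26 mm thick), front faces flush with the rails' −y face. The bottom of the first rung is 297 mm above the floor and each subsequent rung is 316 mm higher than the one below.

The ladder is on top of the table.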